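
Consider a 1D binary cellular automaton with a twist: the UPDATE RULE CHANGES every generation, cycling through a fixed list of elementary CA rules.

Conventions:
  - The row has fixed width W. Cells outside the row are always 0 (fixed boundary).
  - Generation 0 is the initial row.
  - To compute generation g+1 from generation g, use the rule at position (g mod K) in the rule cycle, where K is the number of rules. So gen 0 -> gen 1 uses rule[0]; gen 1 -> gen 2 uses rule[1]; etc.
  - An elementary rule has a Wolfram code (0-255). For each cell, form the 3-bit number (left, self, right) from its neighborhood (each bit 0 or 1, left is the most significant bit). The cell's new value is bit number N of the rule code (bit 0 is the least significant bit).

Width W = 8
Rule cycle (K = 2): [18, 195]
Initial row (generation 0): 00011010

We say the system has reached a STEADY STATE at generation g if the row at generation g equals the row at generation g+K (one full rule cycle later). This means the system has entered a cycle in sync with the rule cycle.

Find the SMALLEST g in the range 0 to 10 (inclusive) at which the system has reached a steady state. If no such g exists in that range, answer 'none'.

Gen 0: 00011010
Gen 1 (rule 18): 00100001
Gen 2 (rule 195): 11001110
Gen 3 (rule 18): 00110001
Gen 4 (rule 195): 11010110
Gen 5 (rule 18): 00000001
Gen 6 (rule 195): 11111110
Gen 7 (rule 18): 00000001
Gen 8 (rule 195): 11111110
Gen 9 (rule 18): 00000001
Gen 10 (rule 195): 11111110
Gen 11 (rule 18): 00000001
Gen 12 (rule 195): 11111110

Answer: 5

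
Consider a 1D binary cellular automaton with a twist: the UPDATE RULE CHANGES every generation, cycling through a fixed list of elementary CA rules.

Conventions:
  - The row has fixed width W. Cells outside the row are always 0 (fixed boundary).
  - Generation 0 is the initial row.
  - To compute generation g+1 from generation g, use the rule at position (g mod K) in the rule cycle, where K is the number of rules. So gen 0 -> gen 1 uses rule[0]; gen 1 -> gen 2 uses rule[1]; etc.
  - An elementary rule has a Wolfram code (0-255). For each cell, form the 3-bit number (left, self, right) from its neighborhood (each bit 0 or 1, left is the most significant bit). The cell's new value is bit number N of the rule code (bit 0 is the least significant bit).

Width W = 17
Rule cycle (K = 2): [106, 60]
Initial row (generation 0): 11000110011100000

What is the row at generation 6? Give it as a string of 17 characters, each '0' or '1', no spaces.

Answer: 10101010001011100

Derivation:
Gen 0: 11000110011100000
Gen 1 (rule 106): 11001110110100000
Gen 2 (rule 60): 10101001101110000
Gen 3 (rule 106): 01010011111010000
Gen 4 (rule 60): 01111010000111000
Gen 5 (rule 106): 11001100001101000
Gen 6 (rule 60): 10101010001011100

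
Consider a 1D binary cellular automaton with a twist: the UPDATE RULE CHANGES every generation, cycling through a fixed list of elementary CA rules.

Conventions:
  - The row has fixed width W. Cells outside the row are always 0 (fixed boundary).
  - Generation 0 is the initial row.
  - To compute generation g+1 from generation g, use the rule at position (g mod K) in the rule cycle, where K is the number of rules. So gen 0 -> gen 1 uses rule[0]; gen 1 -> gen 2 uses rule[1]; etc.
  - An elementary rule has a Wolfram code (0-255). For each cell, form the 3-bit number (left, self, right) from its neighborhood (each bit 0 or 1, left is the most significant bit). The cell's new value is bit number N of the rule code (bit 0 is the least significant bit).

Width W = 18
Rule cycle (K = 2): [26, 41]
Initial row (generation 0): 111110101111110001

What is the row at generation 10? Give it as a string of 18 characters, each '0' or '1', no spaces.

Answer: 100110011001110100

Derivation:
Gen 0: 111110101111110001
Gen 1 (rule 26): 100000001000001010
Gen 2 (rule 41): 001111100011100100
Gen 3 (rule 26): 011000010110011010
Gen 4 (rule 41): 010011001100010100
Gen 5 (rule 26): 101110111010100010
Gen 6 (rule 41): 011001100101001000
Gen 7 (rule 26): 110111011000110100
Gen 8 (rule 41): 101100110010101001
Gen 9 (rule 26): 001011101100000110
Gen 10 (rule 41): 100110011001110100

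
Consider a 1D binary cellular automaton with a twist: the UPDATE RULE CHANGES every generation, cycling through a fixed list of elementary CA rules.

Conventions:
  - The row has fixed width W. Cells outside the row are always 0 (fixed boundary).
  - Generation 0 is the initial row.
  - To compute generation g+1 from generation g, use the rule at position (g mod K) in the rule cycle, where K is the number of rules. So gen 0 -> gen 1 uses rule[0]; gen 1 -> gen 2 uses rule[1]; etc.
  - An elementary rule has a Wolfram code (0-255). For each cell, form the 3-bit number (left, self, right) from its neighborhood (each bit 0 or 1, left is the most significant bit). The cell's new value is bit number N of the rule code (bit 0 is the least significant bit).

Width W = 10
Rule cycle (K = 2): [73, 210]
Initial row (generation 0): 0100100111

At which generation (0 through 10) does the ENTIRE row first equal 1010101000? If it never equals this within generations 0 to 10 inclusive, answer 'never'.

Gen 0: 0100100111
Gen 1 (rule 73): 0000000101
Gen 2 (rule 210): 0000001000
Gen 3 (rule 73): 1111100011
Gen 4 (rule 210): 0111110101
Gen 5 (rule 73): 0100010000
Gen 6 (rule 210): 1010101000
Gen 7 (rule 73): 0000000011
Gen 8 (rule 210): 0000000101
Gen 9 (rule 73): 1111110000
Gen 10 (rule 210): 0111111000

Answer: 6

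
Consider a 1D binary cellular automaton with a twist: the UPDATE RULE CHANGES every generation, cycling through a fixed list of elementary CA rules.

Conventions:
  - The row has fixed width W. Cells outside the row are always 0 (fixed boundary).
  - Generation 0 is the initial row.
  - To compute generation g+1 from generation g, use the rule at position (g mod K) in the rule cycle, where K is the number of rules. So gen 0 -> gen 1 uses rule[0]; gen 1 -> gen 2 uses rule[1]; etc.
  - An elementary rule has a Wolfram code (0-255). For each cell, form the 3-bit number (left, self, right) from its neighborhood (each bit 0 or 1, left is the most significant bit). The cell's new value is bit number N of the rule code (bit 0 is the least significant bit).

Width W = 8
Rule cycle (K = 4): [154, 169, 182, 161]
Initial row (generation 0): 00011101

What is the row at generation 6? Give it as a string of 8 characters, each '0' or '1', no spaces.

Gen 0: 00011101
Gen 1 (rule 154): 00111000
Gen 2 (rule 169): 10110011
Gen 3 (rule 182): 11001100
Gen 4 (rule 161): 00000001
Gen 5 (rule 154): 00000010
Gen 6 (rule 169): 11111000

Answer: 11111000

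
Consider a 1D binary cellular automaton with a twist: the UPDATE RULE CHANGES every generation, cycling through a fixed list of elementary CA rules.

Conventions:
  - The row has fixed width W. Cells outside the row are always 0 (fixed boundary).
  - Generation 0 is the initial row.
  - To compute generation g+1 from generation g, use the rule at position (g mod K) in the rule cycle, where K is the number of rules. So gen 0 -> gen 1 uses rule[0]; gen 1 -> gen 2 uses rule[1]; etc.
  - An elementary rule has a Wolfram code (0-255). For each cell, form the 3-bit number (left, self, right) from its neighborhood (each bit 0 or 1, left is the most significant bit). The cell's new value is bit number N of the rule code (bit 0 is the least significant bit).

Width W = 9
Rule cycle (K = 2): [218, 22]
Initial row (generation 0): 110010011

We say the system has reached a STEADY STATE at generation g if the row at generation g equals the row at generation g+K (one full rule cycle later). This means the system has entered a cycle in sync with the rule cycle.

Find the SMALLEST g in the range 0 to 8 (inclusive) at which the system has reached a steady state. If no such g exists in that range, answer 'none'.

Answer: 2

Derivation:
Gen 0: 110010011
Gen 1 (rule 218): 111101111
Gen 2 (rule 22): 000000000
Gen 3 (rule 218): 000000000
Gen 4 (rule 22): 000000000
Gen 5 (rule 218): 000000000
Gen 6 (rule 22): 000000000
Gen 7 (rule 218): 000000000
Gen 8 (rule 22): 000000000
Gen 9 (rule 218): 000000000
Gen 10 (rule 22): 000000000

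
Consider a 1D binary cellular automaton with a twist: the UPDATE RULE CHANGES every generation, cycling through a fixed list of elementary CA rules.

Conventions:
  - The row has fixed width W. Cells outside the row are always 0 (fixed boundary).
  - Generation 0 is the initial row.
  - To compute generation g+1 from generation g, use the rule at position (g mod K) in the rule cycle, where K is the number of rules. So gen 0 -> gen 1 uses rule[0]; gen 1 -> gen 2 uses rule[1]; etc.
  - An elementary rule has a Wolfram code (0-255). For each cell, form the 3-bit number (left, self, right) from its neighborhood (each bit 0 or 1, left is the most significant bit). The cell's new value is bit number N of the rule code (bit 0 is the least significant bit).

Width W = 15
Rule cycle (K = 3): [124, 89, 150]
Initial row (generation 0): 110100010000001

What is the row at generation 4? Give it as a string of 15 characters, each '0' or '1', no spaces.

Gen 0: 110100010000001
Gen 1 (rule 124): 111110011000001
Gen 2 (rule 89): 100011011111100
Gen 3 (rule 150): 110100001111010
Gen 4 (rule 124): 111110001001111

Answer: 111110001001111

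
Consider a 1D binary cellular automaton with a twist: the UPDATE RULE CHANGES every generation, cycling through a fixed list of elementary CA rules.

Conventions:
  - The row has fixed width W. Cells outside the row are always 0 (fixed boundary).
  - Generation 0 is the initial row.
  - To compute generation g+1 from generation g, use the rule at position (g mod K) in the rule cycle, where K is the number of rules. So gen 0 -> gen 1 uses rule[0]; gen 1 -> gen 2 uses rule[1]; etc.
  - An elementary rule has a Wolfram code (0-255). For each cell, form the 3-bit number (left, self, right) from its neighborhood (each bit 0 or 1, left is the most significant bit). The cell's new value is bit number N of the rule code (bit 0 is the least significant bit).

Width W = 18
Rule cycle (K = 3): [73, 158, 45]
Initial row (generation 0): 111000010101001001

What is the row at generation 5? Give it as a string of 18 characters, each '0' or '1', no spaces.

Answer: 110001101100000011

Derivation:
Gen 0: 111000010101001001
Gen 1 (rule 73): 101011000000000000
Gen 2 (rule 158): 101010100000000000
Gen 3 (rule 45): 111111101111111111
Gen 4 (rule 73): 100000101000000001
Gen 5 (rule 158): 110001101100000011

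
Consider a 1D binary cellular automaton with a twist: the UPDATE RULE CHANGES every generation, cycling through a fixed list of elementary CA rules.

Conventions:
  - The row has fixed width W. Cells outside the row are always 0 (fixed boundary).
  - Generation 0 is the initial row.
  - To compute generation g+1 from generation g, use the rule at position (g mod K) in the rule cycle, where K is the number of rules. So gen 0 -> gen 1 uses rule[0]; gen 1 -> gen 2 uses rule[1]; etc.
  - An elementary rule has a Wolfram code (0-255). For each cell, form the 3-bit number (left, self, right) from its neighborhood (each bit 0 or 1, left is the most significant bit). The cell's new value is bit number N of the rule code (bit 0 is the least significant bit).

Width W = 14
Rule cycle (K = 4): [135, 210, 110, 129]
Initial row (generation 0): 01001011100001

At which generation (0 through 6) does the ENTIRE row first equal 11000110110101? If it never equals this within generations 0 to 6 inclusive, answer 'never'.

Gen 0: 01001011100001
Gen 1 (rule 135): 11011001001111
Gen 2 (rule 210): 01001110110111
Gen 3 (rule 110): 11011011111101
Gen 4 (rule 129): 00000001111000
Gen 5 (rule 135): 11111110110011
Gen 6 (rule 210): 01111110011101

Answer: never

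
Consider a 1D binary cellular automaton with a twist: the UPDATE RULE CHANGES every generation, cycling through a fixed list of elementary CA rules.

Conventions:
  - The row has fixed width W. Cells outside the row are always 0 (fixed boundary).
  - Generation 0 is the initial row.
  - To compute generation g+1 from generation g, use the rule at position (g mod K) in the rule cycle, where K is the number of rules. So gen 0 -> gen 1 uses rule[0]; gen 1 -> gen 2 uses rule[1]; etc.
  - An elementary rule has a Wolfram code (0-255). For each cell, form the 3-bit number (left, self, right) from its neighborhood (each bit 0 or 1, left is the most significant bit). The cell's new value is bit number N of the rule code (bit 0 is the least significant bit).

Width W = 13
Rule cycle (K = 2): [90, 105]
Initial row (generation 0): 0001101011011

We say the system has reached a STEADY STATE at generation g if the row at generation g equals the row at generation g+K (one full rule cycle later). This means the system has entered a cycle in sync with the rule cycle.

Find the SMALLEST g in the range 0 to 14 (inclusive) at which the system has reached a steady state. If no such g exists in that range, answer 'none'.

Answer: none

Derivation:
Gen 0: 0001101011011
Gen 1 (rule 90): 0011100011011
Gen 2 (rule 105): 1010101011111
Gen 3 (rule 90): 0000000010001
Gen 4 (rule 105): 1111111000100
Gen 5 (rule 90): 1000001101010
Gen 6 (rule 105): 0011101110100
Gen 7 (rule 90): 0110101010010
Gen 8 (rule 105): 0111010100000
Gen 9 (rule 90): 1101000010000
Gen 10 (rule 105): 1110011000111
Gen 11 (rule 90): 1011111101101
Gen 12 (rule 105): 0110000111110
Gen 13 (rule 90): 1111001100011
Gen 14 (rule 105): 1001001101011
Gen 15 (rule 90): 0110111100011
Gen 16 (rule 105): 0111100101011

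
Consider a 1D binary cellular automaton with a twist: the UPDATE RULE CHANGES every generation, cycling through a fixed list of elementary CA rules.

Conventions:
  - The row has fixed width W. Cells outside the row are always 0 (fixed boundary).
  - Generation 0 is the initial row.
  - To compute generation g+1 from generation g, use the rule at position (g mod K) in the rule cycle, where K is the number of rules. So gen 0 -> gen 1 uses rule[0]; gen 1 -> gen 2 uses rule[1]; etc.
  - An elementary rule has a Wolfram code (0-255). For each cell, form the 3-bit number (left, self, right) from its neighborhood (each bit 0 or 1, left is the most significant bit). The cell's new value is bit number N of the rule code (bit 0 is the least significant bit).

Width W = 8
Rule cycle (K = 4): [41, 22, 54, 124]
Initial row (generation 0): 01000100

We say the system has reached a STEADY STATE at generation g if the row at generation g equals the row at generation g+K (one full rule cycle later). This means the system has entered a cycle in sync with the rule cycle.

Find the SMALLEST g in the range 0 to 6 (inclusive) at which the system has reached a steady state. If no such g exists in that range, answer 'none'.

Gen 0: 01000100
Gen 1 (rule 41): 00010001
Gen 2 (rule 22): 00111011
Gen 3 (rule 54): 01000100
Gen 4 (rule 124): 01100110
Gen 5 (rule 41): 01000100
Gen 6 (rule 22): 11101110
Gen 7 (rule 54): 00010001
Gen 8 (rule 124): 00011001
Gen 9 (rule 41): 11010000
Gen 10 (rule 22): 00011000

Answer: none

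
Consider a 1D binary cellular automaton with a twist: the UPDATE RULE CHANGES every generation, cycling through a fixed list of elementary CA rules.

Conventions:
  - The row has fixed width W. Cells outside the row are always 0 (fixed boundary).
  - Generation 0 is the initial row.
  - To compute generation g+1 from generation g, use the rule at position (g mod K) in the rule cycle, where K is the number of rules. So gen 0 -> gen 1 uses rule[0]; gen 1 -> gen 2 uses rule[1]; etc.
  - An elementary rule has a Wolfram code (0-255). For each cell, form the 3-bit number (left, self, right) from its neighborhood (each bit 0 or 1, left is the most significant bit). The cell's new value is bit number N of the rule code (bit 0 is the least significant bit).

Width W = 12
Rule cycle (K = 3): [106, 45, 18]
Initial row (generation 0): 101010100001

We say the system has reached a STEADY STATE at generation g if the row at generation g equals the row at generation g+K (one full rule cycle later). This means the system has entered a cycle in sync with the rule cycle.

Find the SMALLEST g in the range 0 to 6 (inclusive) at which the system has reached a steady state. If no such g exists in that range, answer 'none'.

Gen 0: 101010100001
Gen 1 (rule 106): 010101000010
Gen 2 (rule 45): 011111011010
Gen 3 (rule 18): 100000000001
Gen 4 (rule 106): 000000000010
Gen 5 (rule 45): 111111111010
Gen 6 (rule 18): 000000000001
Gen 7 (rule 106): 000000000010
Gen 8 (rule 45): 111111111010
Gen 9 (rule 18): 000000000001

Answer: 4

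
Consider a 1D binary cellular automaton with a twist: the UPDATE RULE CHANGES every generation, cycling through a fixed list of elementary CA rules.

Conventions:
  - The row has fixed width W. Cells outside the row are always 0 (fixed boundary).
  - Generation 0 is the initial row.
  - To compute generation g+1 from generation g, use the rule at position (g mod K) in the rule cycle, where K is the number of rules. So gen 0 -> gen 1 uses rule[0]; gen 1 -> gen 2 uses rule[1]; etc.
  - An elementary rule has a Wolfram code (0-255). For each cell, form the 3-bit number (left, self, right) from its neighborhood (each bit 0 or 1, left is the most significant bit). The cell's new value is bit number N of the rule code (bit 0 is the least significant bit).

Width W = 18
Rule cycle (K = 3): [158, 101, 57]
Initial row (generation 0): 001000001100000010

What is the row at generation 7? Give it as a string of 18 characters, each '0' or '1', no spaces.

Gen 0: 001000001100000010
Gen 1 (rule 158): 011100011010000111
Gen 2 (rule 101): 000101001110110001
Gen 3 (rule 57): 110010101001101100
Gen 4 (rule 158): 101110101111001010
Gen 5 (rule 101): 110011110001001110
Gen 6 (rule 57): 101010001100101001
Gen 7 (rule 158): 101011011011101111

Answer: 101011011011101111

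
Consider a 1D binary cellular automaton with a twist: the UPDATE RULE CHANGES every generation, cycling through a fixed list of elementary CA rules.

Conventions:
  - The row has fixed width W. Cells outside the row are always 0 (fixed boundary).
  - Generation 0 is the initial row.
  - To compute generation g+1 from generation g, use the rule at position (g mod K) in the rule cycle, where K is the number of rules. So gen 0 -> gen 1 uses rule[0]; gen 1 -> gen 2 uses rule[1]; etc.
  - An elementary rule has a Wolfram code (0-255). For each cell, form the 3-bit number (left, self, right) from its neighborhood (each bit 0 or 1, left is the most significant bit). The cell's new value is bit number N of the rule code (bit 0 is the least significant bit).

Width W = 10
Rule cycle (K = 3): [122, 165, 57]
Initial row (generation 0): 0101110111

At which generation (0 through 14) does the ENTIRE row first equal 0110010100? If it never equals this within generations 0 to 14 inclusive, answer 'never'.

Gen 0: 0101110111
Gen 1 (rule 122): 1011011101
Gen 2 (rule 165): 1100101011
Gen 3 (rule 57): 1010010110
Gen 4 (rule 122): 0101101111
Gen 5 (rule 165): 0110010110
Gen 6 (rule 57): 0101001101
Gen 7 (rule 122): 1010111110
Gen 8 (rule 165): 1111011100
Gen 9 (rule 57): 1000110011
Gen 10 (rule 122): 0101111111
Gen 11 (rule 165): 0110111110
Gen 12 (rule 57): 0101100001
Gen 13 (rule 122): 1011110010
Gen 14 (rule 165): 1101100010

Answer: never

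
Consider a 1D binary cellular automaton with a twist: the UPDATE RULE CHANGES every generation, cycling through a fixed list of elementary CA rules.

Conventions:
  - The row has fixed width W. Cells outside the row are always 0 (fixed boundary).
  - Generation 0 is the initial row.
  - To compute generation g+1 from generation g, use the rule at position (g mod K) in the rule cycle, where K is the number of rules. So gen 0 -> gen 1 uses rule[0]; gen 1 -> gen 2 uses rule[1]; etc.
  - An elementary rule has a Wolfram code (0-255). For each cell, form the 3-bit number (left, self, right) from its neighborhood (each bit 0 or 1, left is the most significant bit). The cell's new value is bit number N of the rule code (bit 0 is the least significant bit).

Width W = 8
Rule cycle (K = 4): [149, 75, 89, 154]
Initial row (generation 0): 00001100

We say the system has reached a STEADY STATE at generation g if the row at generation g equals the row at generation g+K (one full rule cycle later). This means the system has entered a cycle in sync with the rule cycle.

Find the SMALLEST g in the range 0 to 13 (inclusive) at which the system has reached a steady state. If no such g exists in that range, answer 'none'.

Gen 0: 00001100
Gen 1 (rule 149): 11100011
Gen 2 (rule 75): 10101111
Gen 3 (rule 89): 00001001
Gen 4 (rule 154): 00010110
Gen 5 (rule 149): 11010001
Gen 6 (rule 75): 11000110
Gen 7 (rule 89): 11110111
Gen 8 (rule 154): 11100110
Gen 9 (rule 149): 01010001
Gen 10 (rule 75): 10000110
Gen 11 (rule 89): 01110111
Gen 12 (rule 154): 11100110
Gen 13 (rule 149): 01010001
Gen 14 (rule 75): 10000110
Gen 15 (rule 89): 01110111
Gen 16 (rule 154): 11100110
Gen 17 (rule 149): 01010001

Answer: 8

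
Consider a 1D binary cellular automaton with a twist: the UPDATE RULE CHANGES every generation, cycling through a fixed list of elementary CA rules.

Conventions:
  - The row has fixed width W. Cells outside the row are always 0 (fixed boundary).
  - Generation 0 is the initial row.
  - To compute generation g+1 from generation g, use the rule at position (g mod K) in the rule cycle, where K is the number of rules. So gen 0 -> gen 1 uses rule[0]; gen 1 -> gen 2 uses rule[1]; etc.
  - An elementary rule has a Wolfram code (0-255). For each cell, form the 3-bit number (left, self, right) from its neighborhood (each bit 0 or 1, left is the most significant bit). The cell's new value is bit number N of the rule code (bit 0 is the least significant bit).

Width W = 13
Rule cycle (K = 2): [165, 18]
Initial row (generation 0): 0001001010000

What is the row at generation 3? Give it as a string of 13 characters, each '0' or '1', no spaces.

Gen 0: 0001001010000
Gen 1 (rule 165): 1101001110111
Gen 2 (rule 18): 0000110000000
Gen 3 (rule 165): 1110000111111

Answer: 1110000111111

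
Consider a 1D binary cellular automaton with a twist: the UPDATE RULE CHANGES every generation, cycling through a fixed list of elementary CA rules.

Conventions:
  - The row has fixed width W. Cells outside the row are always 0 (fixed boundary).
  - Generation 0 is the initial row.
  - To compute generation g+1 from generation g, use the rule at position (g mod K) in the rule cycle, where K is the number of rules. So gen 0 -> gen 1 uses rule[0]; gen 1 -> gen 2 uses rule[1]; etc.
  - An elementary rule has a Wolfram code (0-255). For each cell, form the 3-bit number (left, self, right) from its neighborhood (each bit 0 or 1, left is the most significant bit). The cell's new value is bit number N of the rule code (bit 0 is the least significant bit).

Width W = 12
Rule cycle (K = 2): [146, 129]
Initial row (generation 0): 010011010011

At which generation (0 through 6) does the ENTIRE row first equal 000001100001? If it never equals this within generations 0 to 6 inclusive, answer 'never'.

Gen 0: 010011010011
Gen 1 (rule 146): 101100001100
Gen 2 (rule 129): 000001100001
Gen 3 (rule 146): 000010010010
Gen 4 (rule 129): 111000000000
Gen 5 (rule 146): 010100000000
Gen 6 (rule 129): 000001111111

Answer: 2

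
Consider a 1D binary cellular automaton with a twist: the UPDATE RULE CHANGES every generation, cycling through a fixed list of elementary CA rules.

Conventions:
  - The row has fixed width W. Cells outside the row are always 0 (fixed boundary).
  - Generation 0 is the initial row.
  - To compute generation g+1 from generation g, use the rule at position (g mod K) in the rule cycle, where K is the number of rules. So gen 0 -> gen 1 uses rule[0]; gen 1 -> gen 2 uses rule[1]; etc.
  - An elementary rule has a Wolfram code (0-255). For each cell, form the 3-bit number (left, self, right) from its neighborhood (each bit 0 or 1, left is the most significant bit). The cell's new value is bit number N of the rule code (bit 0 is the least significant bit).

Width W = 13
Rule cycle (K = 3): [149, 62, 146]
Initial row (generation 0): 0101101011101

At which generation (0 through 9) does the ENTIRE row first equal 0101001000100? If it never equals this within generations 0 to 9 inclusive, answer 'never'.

Gen 0: 0101101011101
Gen 1 (rule 149): 0100001001001
Gen 2 (rule 62): 1110011111111
Gen 3 (rule 146): 0101101111110
Gen 4 (rule 149): 0100000111101
Gen 5 (rule 62): 1110001100011
Gen 6 (rule 146): 0101010010100
Gen 7 (rule 149): 0101011010111
Gen 8 (rule 62): 1111110111100
Gen 9 (rule 146): 0111100011010

Answer: never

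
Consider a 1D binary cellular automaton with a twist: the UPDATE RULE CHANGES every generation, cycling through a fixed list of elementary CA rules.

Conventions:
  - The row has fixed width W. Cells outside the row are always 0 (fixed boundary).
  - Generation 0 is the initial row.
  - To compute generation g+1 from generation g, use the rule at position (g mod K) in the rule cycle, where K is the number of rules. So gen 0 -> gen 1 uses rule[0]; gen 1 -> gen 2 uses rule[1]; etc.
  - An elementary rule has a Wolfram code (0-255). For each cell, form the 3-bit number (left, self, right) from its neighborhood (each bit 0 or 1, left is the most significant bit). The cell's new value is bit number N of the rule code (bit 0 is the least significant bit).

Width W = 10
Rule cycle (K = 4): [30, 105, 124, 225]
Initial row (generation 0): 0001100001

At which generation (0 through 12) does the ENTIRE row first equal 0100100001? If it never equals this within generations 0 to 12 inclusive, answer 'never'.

Gen 0: 0001100001
Gen 1 (rule 30): 0011010011
Gen 2 (rule 105): 1011100011
Gen 3 (rule 124): 1110110011
Gen 4 (rule 225): 0111010001
Gen 5 (rule 30): 1100011011
Gen 6 (rule 105): 1101011111
Gen 7 (rule 124): 1111110001
Gen 8 (rule 225): 0111110100
Gen 9 (rule 30): 1100000110
Gen 10 (rule 105): 1101110110
Gen 11 (rule 124): 1111011111
Gen 12 (rule 225): 0111101111

Answer: never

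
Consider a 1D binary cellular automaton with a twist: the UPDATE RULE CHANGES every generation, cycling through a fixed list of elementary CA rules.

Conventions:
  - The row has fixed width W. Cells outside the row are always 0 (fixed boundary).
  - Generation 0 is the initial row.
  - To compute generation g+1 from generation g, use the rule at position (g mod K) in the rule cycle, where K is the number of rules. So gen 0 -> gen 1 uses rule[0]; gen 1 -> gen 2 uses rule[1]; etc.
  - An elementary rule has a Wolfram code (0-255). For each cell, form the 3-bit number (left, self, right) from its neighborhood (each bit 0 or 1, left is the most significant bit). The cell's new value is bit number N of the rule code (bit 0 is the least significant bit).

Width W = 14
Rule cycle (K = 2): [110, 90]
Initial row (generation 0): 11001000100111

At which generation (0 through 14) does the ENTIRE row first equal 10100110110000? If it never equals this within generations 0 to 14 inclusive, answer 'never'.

Answer: never

Derivation:
Gen 0: 11001000100111
Gen 1 (rule 110): 11011001101101
Gen 2 (rule 90): 11011111101100
Gen 3 (rule 110): 11110000111100
Gen 4 (rule 90): 10011001100110
Gen 5 (rule 110): 10111011101110
Gen 6 (rule 90): 00101010101011
Gen 7 (rule 110): 01111111111111
Gen 8 (rule 90): 11000000000001
Gen 9 (rule 110): 11000000000011
Gen 10 (rule 90): 11100000000111
Gen 11 (rule 110): 10100000001101
Gen 12 (rule 90): 00010000011100
Gen 13 (rule 110): 00110000110100
Gen 14 (rule 90): 01111001110010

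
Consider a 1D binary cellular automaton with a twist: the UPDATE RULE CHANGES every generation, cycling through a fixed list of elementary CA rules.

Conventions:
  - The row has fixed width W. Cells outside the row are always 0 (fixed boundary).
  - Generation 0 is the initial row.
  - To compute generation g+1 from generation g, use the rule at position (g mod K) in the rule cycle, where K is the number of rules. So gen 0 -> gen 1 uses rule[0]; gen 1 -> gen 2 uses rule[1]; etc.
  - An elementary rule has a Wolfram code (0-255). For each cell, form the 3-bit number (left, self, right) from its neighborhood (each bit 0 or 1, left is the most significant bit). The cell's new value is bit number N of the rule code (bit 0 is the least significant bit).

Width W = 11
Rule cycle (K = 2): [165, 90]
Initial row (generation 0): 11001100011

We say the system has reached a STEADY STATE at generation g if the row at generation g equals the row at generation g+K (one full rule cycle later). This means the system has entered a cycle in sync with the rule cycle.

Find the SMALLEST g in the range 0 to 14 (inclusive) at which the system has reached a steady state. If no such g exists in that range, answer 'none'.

Gen 0: 11001100011
Gen 1 (rule 165): 00000001000
Gen 2 (rule 90): 00000010100
Gen 3 (rule 165): 11111011101
Gen 4 (rule 90): 10001010100
Gen 5 (rule 165): 10101111101
Gen 6 (rule 90): 00001000100
Gen 7 (rule 165): 11101010101
Gen 8 (rule 90): 10100000000
Gen 9 (rule 165): 11101111111
Gen 10 (rule 90): 10101000001
Gen 11 (rule 165): 11111011101
Gen 12 (rule 90): 10001010100
Gen 13 (rule 165): 10101111101
Gen 14 (rule 90): 00001000100
Gen 15 (rule 165): 11101010101
Gen 16 (rule 90): 10100000000

Answer: none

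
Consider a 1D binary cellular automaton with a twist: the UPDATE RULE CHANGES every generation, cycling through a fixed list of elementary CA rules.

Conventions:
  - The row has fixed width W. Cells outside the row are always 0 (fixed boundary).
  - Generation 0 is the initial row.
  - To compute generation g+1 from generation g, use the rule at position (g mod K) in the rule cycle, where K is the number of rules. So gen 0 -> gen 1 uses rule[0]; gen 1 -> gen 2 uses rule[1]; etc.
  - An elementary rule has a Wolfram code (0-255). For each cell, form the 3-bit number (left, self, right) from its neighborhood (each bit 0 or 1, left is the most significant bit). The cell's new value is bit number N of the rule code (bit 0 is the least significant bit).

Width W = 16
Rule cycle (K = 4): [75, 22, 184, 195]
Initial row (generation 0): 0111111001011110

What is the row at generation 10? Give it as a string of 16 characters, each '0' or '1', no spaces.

Gen 0: 0111111001011110
Gen 1 (rule 75): 1100001010010010
Gen 2 (rule 22): 0010011011111111
Gen 3 (rule 184): 0001010111111110
Gen 4 (rule 195): 1110000011111110
Gen 5 (rule 75): 1010111110000010
Gen 6 (rule 22): 1010000001000111
Gen 7 (rule 184): 0101000000100110
Gen 8 (rule 195): 1000011111001010
Gen 9 (rule 75): 0011110001010000
Gen 10 (rule 22): 0100001011011000

Answer: 0100001011011000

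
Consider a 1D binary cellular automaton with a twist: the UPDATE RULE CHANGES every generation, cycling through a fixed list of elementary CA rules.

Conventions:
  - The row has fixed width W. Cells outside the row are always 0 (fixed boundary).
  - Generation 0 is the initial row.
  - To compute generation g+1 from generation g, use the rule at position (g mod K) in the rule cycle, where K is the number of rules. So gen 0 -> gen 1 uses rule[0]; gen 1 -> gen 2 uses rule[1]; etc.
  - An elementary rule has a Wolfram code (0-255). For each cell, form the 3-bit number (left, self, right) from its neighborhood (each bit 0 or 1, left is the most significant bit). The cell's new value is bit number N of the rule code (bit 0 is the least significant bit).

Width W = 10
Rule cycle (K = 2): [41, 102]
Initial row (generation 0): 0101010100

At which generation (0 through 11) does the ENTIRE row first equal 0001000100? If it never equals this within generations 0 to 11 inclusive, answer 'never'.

Gen 0: 0101010100
Gen 1 (rule 41): 0010101001
Gen 2 (rule 102): 0111111011
Gen 3 (rule 41): 0100000110
Gen 4 (rule 102): 1100001010
Gen 5 (rule 41): 1001100100
Gen 6 (rule 102): 1010101100
Gen 7 (rule 41): 0101011001
Gen 8 (rule 102): 1111101011
Gen 9 (rule 41): 1000010110
Gen 10 (rule 102): 1000111010
Gen 11 (rule 41): 0010100100

Answer: never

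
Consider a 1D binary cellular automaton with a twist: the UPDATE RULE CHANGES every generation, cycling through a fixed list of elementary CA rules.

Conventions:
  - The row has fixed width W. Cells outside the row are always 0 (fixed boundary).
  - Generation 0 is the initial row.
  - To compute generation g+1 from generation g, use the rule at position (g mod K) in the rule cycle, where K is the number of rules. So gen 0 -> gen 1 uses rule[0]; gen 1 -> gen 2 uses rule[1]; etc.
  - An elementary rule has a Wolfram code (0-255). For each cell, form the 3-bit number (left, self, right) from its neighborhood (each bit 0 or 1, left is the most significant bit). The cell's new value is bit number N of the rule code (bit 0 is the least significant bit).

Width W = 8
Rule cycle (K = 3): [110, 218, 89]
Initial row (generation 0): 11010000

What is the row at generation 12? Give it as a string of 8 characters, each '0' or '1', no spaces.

Gen 0: 11010000
Gen 1 (rule 110): 11110000
Gen 2 (rule 218): 11111000
Gen 3 (rule 89): 10001111
Gen 4 (rule 110): 10011001
Gen 5 (rule 218): 01111110
Gen 6 (rule 89): 01000011
Gen 7 (rule 110): 11000111
Gen 8 (rule 218): 11101111
Gen 9 (rule 89): 10101001
Gen 10 (rule 110): 11111011
Gen 11 (rule 218): 11111011
Gen 12 (rule 89): 10001011

Answer: 10001011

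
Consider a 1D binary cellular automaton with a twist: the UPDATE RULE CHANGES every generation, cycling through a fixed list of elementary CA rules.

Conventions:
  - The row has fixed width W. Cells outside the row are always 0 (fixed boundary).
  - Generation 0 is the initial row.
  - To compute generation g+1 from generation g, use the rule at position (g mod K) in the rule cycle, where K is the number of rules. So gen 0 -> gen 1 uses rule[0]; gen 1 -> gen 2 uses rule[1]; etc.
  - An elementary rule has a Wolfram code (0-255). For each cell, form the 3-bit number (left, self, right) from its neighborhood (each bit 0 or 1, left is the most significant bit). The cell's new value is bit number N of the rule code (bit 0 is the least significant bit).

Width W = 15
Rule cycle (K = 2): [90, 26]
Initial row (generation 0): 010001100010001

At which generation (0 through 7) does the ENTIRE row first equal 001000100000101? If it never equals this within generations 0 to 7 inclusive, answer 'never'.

Answer: 4

Derivation:
Gen 0: 010001100010001
Gen 1 (rule 90): 101011110101010
Gen 2 (rule 26): 000010000000001
Gen 3 (rule 90): 000101000000010
Gen 4 (rule 26): 001000100000101
Gen 5 (rule 90): 010101010001000
Gen 6 (rule 26): 100000001010100
Gen 7 (rule 90): 010000010000010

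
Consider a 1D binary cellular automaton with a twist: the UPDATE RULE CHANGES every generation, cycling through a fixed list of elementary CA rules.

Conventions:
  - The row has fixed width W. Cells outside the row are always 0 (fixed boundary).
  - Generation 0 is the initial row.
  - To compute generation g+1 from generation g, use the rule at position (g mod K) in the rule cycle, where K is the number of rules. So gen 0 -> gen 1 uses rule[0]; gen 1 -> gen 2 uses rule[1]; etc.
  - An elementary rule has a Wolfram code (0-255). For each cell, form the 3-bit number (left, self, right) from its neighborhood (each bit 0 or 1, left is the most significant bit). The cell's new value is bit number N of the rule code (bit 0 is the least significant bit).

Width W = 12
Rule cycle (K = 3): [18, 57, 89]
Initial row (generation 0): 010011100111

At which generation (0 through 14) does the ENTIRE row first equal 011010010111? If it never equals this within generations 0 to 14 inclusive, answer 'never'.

Gen 0: 010011100111
Gen 1 (rule 18): 101100011000
Gen 2 (rule 57): 011011010111
Gen 3 (rule 89): 011011000101
Gen 4 (rule 18): 100000101000
Gen 5 (rule 57): 011110010111
Gen 6 (rule 89): 010011000101
Gen 7 (rule 18): 101100101000
Gen 8 (rule 57): 011010010111
Gen 9 (rule 89): 011001000101
Gen 10 (rule 18): 100110101000
Gen 11 (rule 57): 010101010111
Gen 12 (rule 89): 000000000101
Gen 13 (rule 18): 000000001000
Gen 14 (rule 57): 111111100111

Answer: 8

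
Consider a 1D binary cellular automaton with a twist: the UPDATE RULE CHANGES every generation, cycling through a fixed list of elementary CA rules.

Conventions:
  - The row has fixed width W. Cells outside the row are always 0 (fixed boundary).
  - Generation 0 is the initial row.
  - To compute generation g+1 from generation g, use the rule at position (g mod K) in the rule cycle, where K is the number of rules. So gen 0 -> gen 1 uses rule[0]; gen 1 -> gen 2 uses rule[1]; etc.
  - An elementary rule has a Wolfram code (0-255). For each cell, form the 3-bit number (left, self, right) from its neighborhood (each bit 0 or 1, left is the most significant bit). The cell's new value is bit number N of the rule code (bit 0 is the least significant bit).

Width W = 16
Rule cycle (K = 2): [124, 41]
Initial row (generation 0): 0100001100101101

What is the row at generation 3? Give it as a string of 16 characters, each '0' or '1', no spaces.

Answer: 0110111101110000

Derivation:
Gen 0: 0100001100101101
Gen 1 (rule 124): 0110001110111111
Gen 2 (rule 41): 0100101001100000
Gen 3 (rule 124): 0110111101110000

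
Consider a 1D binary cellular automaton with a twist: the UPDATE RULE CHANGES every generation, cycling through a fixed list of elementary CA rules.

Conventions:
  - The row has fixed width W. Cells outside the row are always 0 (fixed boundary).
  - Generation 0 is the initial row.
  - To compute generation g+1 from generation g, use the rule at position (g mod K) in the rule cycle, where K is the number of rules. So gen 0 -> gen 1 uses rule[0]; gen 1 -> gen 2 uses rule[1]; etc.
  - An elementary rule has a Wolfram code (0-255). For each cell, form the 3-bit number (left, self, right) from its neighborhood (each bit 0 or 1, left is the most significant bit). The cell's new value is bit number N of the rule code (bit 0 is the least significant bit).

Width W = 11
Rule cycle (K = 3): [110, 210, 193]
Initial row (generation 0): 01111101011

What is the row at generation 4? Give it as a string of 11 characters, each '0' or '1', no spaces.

Gen 0: 01111101011
Gen 1 (rule 110): 11000111111
Gen 2 (rule 210): 01101011111
Gen 3 (rule 193): 00100001111
Gen 4 (rule 110): 01100011001

Answer: 01100011001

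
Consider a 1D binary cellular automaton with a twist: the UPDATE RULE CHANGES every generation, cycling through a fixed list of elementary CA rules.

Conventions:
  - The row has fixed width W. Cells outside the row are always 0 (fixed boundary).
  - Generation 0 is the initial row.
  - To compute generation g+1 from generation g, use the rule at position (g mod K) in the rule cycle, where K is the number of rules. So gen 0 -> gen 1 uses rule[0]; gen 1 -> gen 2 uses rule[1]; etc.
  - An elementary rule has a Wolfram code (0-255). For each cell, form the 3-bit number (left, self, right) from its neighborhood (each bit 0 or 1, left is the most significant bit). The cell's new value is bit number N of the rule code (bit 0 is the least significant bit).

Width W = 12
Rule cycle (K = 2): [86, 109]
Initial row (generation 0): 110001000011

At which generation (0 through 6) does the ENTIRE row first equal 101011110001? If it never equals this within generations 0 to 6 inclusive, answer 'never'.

Answer: never

Derivation:
Gen 0: 110001000011
Gen 1 (rule 86): 011011100101
Gen 2 (rule 109): 011110100111
Gen 3 (rule 86): 100010111001
Gen 4 (rule 109): 101011101001
Gen 5 (rule 86): 101000101111
Gen 6 (rule 109): 111010111001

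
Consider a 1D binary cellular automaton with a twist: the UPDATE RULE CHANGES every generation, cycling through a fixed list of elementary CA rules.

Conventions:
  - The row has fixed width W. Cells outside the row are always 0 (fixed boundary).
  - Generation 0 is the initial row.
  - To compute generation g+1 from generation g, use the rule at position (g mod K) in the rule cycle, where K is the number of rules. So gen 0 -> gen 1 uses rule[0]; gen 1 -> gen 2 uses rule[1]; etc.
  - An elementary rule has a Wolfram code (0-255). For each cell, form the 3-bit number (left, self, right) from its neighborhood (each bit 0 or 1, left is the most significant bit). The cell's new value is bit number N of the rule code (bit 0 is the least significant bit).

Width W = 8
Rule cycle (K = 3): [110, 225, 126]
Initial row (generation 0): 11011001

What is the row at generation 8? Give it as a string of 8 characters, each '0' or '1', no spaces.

Answer: 01011000

Derivation:
Gen 0: 11011001
Gen 1 (rule 110): 11111011
Gen 2 (rule 225): 01111101
Gen 3 (rule 126): 11000111
Gen 4 (rule 110): 11001101
Gen 5 (rule 225): 01000110
Gen 6 (rule 126): 11101111
Gen 7 (rule 110): 10111001
Gen 8 (rule 225): 01011000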